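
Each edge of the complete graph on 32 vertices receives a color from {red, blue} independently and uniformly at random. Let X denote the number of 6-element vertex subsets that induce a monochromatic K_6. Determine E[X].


Let X = Σ_S X_S over the C(32, 6) = 906192 subsets S of size 6, where X_S = 1 if the K_6 on S is monochromatic.
For a fixed S, the K_6 on S has C(6, 2) = 15 edges. P[all 15 edges red] = (1/2)^15, and likewise for blue, so P[monochromatic] = 2·(1/2)^15 = 2^{1 − 15} = 1/16384.
By linearity: E[X] = C(32, 6) · 2^{1 − 15} = 906192 · 1/16384 = 56637/1024.
Numerically: E[X] ≈ 55.309570.

E[X] = C(32,6)·2^(1−C(6,2)) = 56637/1024 ≈ 55.309570.


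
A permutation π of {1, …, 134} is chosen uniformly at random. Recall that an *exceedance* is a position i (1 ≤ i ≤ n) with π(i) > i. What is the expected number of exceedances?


Write X = Σ_{i=1}^{134} X_i, where X_i = 1_{π(i) > i}.
For each fixed i, π(i) is uniform over {1, …, 134} (marginal of a uniform permutation), so P[π(i) > i] = (n − i)/n. Summing: Σ_{i=1}^{134} (n − i)/n = (0 + 1 + … + 133)/134 = 134(134 − 1)/(2·134) = (134 − 1)/2.
Hence E[X] = Σ_{i=1}^{134} (134 − i)/134 = 133/2 ≈ 66.50000.

E[X] = 133/2 = 66.50000.


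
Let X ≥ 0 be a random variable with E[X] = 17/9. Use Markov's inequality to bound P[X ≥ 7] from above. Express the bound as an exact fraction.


μ = E[X] = 17/9, a = 7.
Markov: P[X ≥ 7] ≤ μ/a = (17/9)/7 = 17/63.
Numerically: ≈ 0.270.
(Since a = 7 > μ = 1.889, the bound 17/63 is < 1 and informative.)

P[X ≥ 7] ≤ 17/63 ≈ 0.270.


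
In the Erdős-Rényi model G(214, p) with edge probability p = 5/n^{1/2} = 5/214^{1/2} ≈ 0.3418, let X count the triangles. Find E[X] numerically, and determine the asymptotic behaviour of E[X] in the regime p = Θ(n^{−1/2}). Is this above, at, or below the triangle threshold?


Number of potential triangles: C(214, 3) = 1610564.
Each occurs with probability p³ ≈ (0.3418)³ ≈ 3.992908e-02.
By linearity: E[X] = C(214, 3)·p³ ≈ 1610564 · 3.992908e-02 ≈ 64308.3461.
Since α = 1/2 < 1, p = c/n^{1/2} ≫ 1/n is above the triangle threshold p ~ 1/n. Asymptotically E[X] ~ (c³/6)·n^{3(1−α)} = (5³/6)·n^{1.5} → ∞; triangles are abundant w.h.p.

E[X] ≈ 64308.3461; in regime p = Θ(1/n^{1/2}) E[X] diverges (above the triangle threshold p ~ 1/n).


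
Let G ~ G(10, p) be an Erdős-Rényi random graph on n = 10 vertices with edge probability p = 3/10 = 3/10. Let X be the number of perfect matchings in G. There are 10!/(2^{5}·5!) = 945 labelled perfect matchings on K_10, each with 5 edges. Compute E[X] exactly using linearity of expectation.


K_10 has 10!/(2^{5}·5!) = 945 labelled perfect matchings.
For each such perfect matching H, let X_H = 1 if all 5 edges of H are present in G. Then P[X_H = 1] = p^{5} = (3/10)^{5} = 243/100000.
By linearity of expectation: E[X] = Σ_H E[X_H] = 945 · p^{5} = 945 · 243/100000 = 45927/20000.
Numerically: E[X] ≈ 2.29635.

E[X] = 945 · (3/10)^{5} = 45927/20000 ≈ 2.29635.


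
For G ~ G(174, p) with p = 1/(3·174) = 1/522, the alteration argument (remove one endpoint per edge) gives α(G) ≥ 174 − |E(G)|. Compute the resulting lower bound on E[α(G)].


E[|E(G)|] = C(174, 2)·p = 15051 · (1/522) = 173/6.
E[α(G)] ≥ n − E[|E(G)|] = 174 − 173/6 = 871/6.
Numerically: ≈ 145.166667.
(This is only a lower bound; the true E[α(G)] may be larger.)

E[α(G)] ≥ 871/6 ≈ 145.166667.


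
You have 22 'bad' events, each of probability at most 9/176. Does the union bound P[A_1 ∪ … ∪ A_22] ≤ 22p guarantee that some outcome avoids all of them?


Union bound: P[∪_{i=1}^{22} A_i] ≤ Σ_i P[A_i] ≤ 22·p = 22·(9/176) = 9/8.
Numerically: 9/8 ≈ 1.1250000.
Is 9/8 < 1? NO.
Since the bound 9/8 is ≥ 1, the union bound is uninformative here; it does NOT by itself certify existence.

22·p = 9/8 ≈ 1.1250000; existence NOT certified by the union bound.


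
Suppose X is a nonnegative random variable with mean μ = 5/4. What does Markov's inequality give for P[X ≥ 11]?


μ = E[X] = 5/4, a = 11.
Markov: P[X ≥ 11] ≤ μ/a = (5/4)/11 = 5/44.
Numerically: ≈ 0.113636.
(Since a = 11 > μ = 1.250000, the bound 5/44 is < 1 and informative.)

P[X ≥ 11] ≤ 5/44 ≈ 0.113636.


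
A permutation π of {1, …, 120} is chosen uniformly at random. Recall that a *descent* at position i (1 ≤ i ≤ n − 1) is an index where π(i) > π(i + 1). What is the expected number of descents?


Write X = Σ X_I over i = 1, …, 119, with X_I the indicator of one descent.
There are 119 indicators.
For each fixed i, the pair (π(i), π(i+1)) is a uniformly random ordered pair of distinct values from {1, …, 120}; by symmetry P[π(i) > π(i+1)] = 1/2.
By linearity: E[X] = 119 · (1/2) = (120 − 1) · (1/2) = 119/2 ≈ 59.5000.

E[X] = 119/2 = 59.5000.


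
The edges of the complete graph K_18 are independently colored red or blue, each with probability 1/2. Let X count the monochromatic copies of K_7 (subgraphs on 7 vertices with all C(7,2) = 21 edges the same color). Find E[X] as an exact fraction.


Let X = Σ_S X_S over the C(18, 7) = 31824 subsets S of size 7, where X_S = 1 if the K_7 on S is monochromatic.
For a fixed S, the K_7 on S has C(7, 2) = 21 edges. P[all 21 edges red] = (1/2)^21, and likewise for blue, so P[monochromatic] = 2·(1/2)^21 = 2^{1 − 21} = 1/1048576.
By linearity: E[X] = C(18, 7) · 2^{1 − 21} = 31824 · 1/1048576 = 1989/65536.
Numerically: E[X] ≈ 0.030.

E[X] = C(18,7)·2^(1−C(7,2)) = 1989/65536 ≈ 0.030.


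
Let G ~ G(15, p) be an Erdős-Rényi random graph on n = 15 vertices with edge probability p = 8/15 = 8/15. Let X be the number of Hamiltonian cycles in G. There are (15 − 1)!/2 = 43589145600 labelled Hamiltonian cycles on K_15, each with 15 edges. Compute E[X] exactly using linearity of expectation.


K_15 has (15 − 1)!/2 = 43589145600 labelled Hamiltonian cycles.
For each such Hamiltonian cycle H, let X_H = 1 if all 15 edges of H are present in G. Then P[X_H = 1] = p^{15} = (8/15)^{15} = 35184372088832/437893890380859375.
By linearity of expectation: E[X] = Σ_H E[X_H] = 43589145600 · p^{15} = 43589145600 · 35184372088832/437893890380859375 = 252453780711880523776/72081298828125.
Numerically: E[X] ≈ 3.502e+06.

E[X] = 43589145600 · (8/15)^{15} = 252453780711880523776/72081298828125 ≈ 3.502e+06.


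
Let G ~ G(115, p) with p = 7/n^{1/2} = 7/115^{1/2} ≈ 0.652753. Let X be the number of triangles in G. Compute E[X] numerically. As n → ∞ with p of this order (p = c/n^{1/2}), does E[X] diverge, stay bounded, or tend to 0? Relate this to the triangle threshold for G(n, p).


Number of potential triangles: C(115, 3) = 246905.
Each occurs with probability p³ ≈ (0.652753)³ ≈ 2.78129695e-01.
By linearity: E[X] = C(115, 3)·p³ ≈ 246905 · 2.78129695e-01 ≈ 68671.612339.
Since α = 1/2 < 1, p = c/n^{1/2} ≫ 1/n is above the triangle threshold p ~ 1/n. Asymptotically E[X] ~ (c³/6)·n^{3(1−α)} = (7³/6)·n^{1.5} → ∞; triangles are abundant w.h.p.

E[X] ≈ 68671.612339; in regime p = Θ(1/n^{1/2}) E[X] diverges (above the triangle threshold p ~ 1/n).


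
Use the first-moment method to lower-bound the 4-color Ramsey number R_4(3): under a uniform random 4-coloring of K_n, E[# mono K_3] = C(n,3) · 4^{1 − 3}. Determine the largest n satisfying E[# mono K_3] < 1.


We need C(n, 3) · 4^{1 − 3} < 1, i.e. C(n, 3) < 4^{3 − 1} = 16.
Check values of n near the boundary:
  n = 3: C(3, 3) = 1; 1 < 16? YES
  n = 4: C(4, 3) = 4; 4 < 16? YES
  n = 5: C(5, 3) = 10; 10 < 16? YES
  n = 6: C(6, 3) = 20; 20 < 16? NO
  n = 7: C(7, 3) = 35; 35 < 16? NO
  n = 8: C(8, 3) = 56; 56 < 16? NO
The largest n with C(n, 3) < 16 is n = 5 (where E[X] = 5/8 ≈ 0.62500). Hence R_4(3) > 5, i.e. R_4(3) ≥ 6.

Largest n = 5; hence R_4(3) > 5.


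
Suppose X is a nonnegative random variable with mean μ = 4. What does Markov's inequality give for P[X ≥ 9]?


μ = E[X] = 4, a = 9.
Markov: P[X ≥ 9] ≤ μ/a = (4)/9 = 4/9.
Numerically: ≈ 0.4444.
(Since a = 9 > μ = 4.0000, the bound 4/9 is < 1 and informative.)

P[X ≥ 9] ≤ 4/9 ≈ 0.4444.


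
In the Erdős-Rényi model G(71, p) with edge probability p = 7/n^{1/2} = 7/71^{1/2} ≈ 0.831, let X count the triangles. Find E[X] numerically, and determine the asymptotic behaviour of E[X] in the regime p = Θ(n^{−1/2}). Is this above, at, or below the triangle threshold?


Number of potential triangles: C(71, 3) = 57155.
Each occurs with probability p³ ≈ (0.831)³ ≈ 5.73333e-01.
By linearity: E[X] = C(71, 3)·p³ ≈ 57155 · 5.73333e-01 ≈ 32768.822.
Since α = 1/2 < 1, p = c/n^{1/2} ≫ 1/n is above the triangle threshold p ~ 1/n. Asymptotically E[X] ~ (c³/6)·n^{3(1−α)} = (7³/6)·n^{1.5} → ∞; triangles are abundant w.h.p.

E[X] ≈ 32768.822; in regime p = Θ(1/n^{1/2}) E[X] diverges (above the triangle threshold p ~ 1/n).


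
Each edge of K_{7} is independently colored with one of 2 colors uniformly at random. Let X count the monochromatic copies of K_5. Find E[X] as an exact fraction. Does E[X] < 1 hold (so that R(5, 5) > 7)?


E[X] = C(7, 5) · 2^{1 − 10} = 21 · 2^{−9} = 21/512.
As a reduced fraction: E[X] = 21/512 ≈ 0.04102.
Is E[X] < 1? YES.
Since E[X] < 1, there exists a 2-coloring of K_{7} with no monochromatic K_5; hence R(5, 5) > 7.

E[X] = 21/512 ≈ 0.04102; E[X] < 1, so R(5, 5) > 7.


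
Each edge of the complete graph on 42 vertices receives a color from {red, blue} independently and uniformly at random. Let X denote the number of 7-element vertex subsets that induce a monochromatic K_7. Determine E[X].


Let X = Σ_S X_S over the C(42, 7) = 26978328 subsets S of size 7, where X_S = 1 if the K_7 on S is monochromatic.
For a fixed S, the K_7 on S has C(7, 2) = 21 edges. P[all 21 edges red] = (1/2)^21, and likewise for blue, so P[monochromatic] = 2·(1/2)^21 = 2^{1 − 21} = 1/1048576.
By linearity: E[X] = C(42, 7) · 2^{1 − 21} = 26978328 · 1/1048576 = 3372291/131072.
Numerically: E[X] ≈ 25.728539.

E[X] = C(42,7)·2^(1−C(7,2)) = 3372291/131072 ≈ 25.728539.


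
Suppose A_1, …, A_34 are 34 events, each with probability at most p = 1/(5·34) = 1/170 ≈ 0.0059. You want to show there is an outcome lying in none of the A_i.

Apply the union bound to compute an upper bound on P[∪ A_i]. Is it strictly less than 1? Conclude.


Union bound: P[∪_{i=1}^{34} A_i] ≤ Σ_i P[A_i] ≤ 34·p = 34·(1/170) = 1/5.
Numerically: 1/5 ≈ 0.2000.
Is 1/5 < 1? YES.
Since P[∪ A_i] ≤ 1/5 < 1, the complement has P[∩ A_i^c] ≥ 1 − 1/5 = 4/5 > 0, so some outcome avoids every A_i.

34·p = 1/5 ≈ 0.2000; existence CERTIFIED by the union bound.


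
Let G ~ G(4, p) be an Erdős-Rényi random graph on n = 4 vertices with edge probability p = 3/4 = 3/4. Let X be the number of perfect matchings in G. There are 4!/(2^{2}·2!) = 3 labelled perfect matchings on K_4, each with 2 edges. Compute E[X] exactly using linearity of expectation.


K_4 has 4!/(2^{2}·2!) = 3 labelled perfect matchings.
For each such perfect matching H, let X_H = 1 if all 2 edges of H are present in G. Then P[X_H = 1] = p^{2} = (3/4)^{2} = 9/16.
By linearity of expectation: E[X] = Σ_H E[X_H] = 3 · p^{2} = 3 · 9/16 = 27/16.
Numerically: E[X] ≈ 1.69.

E[X] = 3 · (3/4)^{2} = 27/16 ≈ 1.69.


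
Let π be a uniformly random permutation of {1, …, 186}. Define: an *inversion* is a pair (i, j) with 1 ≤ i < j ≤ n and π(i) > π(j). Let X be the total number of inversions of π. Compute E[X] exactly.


Write X = Σ X_I over the C(186, 2) = 17205 pairs i < j, with X_I the indicator of one inversion.
There are 17205 indicators.
For each fixed pair i < j, the values π(i) and π(j) are two distinct elements of {1, …, 186} in uniformly random order; by symmetry P[π(i) > π(j)] = 1/2.
By linearity: E[X] = 17205 · (1/2) = C(186, 2) · (1/2) = 17205/2 = 17205/2 ≈ 8602.500.

E[X] = 17205/2 = 8602.500.


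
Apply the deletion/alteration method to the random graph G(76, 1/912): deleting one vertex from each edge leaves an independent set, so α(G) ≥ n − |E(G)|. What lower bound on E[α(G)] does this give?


E[|E(G)|] = C(76, 2)·p = 2850 · (1/912) = 25/8.
E[α(G)] ≥ n − E[|E(G)|] = 76 − 25/8 = 583/8.
Numerically: ≈ 72.87500.
(This is only a lower bound; the true E[α(G)] may be larger.)

E[α(G)] ≥ 583/8 ≈ 72.87500.


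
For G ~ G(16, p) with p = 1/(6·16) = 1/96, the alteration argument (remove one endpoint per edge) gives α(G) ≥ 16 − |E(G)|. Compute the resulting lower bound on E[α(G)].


E[|E(G)|] = C(16, 2)·p = 120 · (1/96) = 5/4.
E[α(G)] ≥ n − E[|E(G)|] = 16 − 5/4 = 59/4.
Numerically: ≈ 14.7500.
(This is only a lower bound; the true E[α(G)] may be larger.)

E[α(G)] ≥ 59/4 ≈ 14.7500.


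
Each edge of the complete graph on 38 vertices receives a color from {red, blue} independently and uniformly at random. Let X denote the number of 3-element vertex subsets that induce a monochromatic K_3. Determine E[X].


Let X = Σ_S X_S over the C(38, 3) = 8436 subsets S of size 3, where X_S = 1 if the K_3 on S is monochromatic.
For a fixed S, the K_3 on S has C(3, 2) = 3 edges. P[all 3 edges red] = (1/2)^3, and likewise for blue, so P[monochromatic] = 2·(1/2)^3 = 2^{1 − 3} = 1/4.
Summing: E[X] = C(38, 3) · 2^{1 − 3} = 8436 · 1/4 = 2109.
Numerically: E[X] ≈ 2109.00000.

E[X] = C(38,3)·2^(1−C(3,2)) = 2109 ≈ 2109.00000.


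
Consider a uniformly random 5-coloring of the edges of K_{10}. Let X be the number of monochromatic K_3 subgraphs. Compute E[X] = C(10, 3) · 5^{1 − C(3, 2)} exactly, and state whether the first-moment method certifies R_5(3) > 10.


E[X] = C(10, 3) · 5^{1 − 3} = 120 · 5^{−2} = 120/25.
As a reduced fraction: E[X] = 24/5 ≈ 4.8000.
Is E[X] < 1? NO.
Since E[X] ≥ 1, the first-moment bound is inconclusive at n = 10; it does NOT by itself certify R_5(3) > 10.

E[X] = 24/5 ≈ 4.8000; E[X] ≥ 1; first-moment method inconclusive here.


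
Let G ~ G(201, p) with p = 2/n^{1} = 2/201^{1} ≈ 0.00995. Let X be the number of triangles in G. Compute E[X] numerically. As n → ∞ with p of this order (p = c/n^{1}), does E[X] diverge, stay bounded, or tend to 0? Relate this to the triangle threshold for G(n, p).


Number of potential triangles: C(201, 3) = 1333300.
Each occurs with probability p³ ≈ (0.00995)³ ≈ 9.851488e-07.
By linearity: E[X] = C(201, 3)·p³ ≈ 1333300 · 9.851488e-07 ≈ 1.3135.
Here α = 1, so p = 2/n is exactly at the triangle threshold p ~ 1/n. Asymptotically E[X] → c³/6 = 2³/6 = 4/3 ≈ 1.3333, a bounded constant. In this regime the triangle count is asymptotically Poisson(c³/6).

E[X] ≈ 1.3135; in regime p = Θ(1/n^{1}) E[X] stays bounded (at the triangle threshold p ~ 1/n).


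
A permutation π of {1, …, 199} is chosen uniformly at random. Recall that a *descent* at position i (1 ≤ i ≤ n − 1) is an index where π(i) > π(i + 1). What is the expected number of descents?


Write X = Σ X_I over i = 1, …, 198, with X_I the indicator of one descent.
There are 198 indicators.
For each fixed i, the pair (π(i), π(i+1)) is a uniformly random ordered pair of distinct values from {1, …, 199}; by symmetry P[π(i) > π(i+1)] = 1/2.
By linearity: E[X] = 198 · (1/2) = (199 − 1) · (1/2) = 99 ≈ 99.000.

E[X] = 99 = 99.000.


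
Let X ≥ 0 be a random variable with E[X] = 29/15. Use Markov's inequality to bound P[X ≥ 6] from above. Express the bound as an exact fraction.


μ = E[X] = 29/15, a = 6.
Markov: P[X ≥ 6] ≤ μ/a = (29/15)/6 = 29/90.
Numerically: ≈ 0.3222.
(Since a = 6 > μ = 1.9333, the bound 29/90 is < 1 and informative.)

P[X ≥ 6] ≤ 29/90 ≈ 0.3222.


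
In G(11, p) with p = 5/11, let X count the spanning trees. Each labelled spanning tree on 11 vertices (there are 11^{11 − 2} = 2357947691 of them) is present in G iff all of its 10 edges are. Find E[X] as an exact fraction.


K_11 has 11^{11 − 2} = 2357947691 labelled spanning trees.
For each such spanning tree H, let X_H = 1 if all 10 edges of H are present in G. Then P[X_H = 1] = p^{10} = (5/11)^{10} = 9765625/25937424601.
By linearity of expectation: E[X] = Σ_H E[X_H] = 2357947691 · p^{10} = 2357947691 · 9765625/25937424601 = 9765625/11.
Numerically: E[X] ≈ 8.88e+05.

E[X] = 2357947691 · (5/11)^{10} = 9765625/11 ≈ 8.88e+05.


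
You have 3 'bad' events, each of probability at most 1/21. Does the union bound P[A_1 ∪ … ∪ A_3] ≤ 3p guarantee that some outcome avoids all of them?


Union bound: P[∪_{i=1}^{3} A_i] ≤ Σ_i P[A_i] ≤ 3·p = 3·(1/21) = 1/7.
Numerically: 1/7 ≈ 0.14286.
Is 1/7 < 1? YES.
Since P[∪ A_i] ≤ 1/7 < 1, the complement has P[∩ A_i^c] ≥ 1 − 1/7 = 6/7 > 0, so some outcome avoids every A_i.

3·p = 1/7 ≈ 0.14286; existence CERTIFIED by the union bound.


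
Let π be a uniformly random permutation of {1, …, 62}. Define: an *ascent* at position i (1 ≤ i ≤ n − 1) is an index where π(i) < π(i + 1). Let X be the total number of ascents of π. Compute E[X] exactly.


Write X = Σ X_I over i = 1, …, 61, with X_I the indicator of one ascent.
There are 61 indicators.
For each fixed i, the pair (π(i), π(i+1)) is a uniformly random ordered pair of distinct values from {1, …, 62}; by symmetry P[π(i) < π(i+1)] = 1/2.
By linearity: E[X] = 61 · (1/2) = (62 − 1) · (1/2) = 61/2 ≈ 30.500000.

E[X] = 61/2 = 30.500000.


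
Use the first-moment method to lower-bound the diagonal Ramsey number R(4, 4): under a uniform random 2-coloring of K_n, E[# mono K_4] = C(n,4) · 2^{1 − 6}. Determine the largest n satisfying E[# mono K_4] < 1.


We need C(n, 4) · 2^{1 − 6} < 1, i.e. C(n, 4) < 2^{6 − 1} = 32.
Check values of n near the boundary:
  n = 4: C(4, 4) = 1; 1 < 32? YES
  n = 5: C(5, 4) = 5; 5 < 32? YES
  n = 6: C(6, 4) = 15; 15 < 32? YES
  n = 7: C(7, 4) = 35; 35 < 32? NO
  n = 8: C(8, 4) = 70; 70 < 32? NO
  n = 9: C(9, 4) = 126; 126 < 32? NO
The largest n with C(n, 4) < 32 is n = 6 (where E[X] = 15/32 ≈ 0.468750). Hence R(4, 4) > 6, i.e. R(4, 4) ≥ 7.

Largest n = 6; hence R(4, 4) > 6.


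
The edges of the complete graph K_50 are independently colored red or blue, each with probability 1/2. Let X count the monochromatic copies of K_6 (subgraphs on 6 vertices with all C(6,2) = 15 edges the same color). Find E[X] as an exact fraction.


Let X = Σ_S X_S over the C(50, 6) = 15890700 subsets S of size 6, where X_S = 1 if the K_6 on S is monochromatic.
For a fixed S, the K_6 on S has C(6, 2) = 15 edges. P[all 15 edges red] = (1/2)^15, and likewise for blue, so P[monochromatic] = 2·(1/2)^15 = 2^{1 − 15} = 1/16384.
By linearity of expectation: E[X] = C(50, 6) · 2^{1 − 15} = 15890700 · 1/16384 = 3972675/4096.
Numerically: E[X] ≈ 969.89136.

E[X] = C(50,6)·2^(1−C(6,2)) = 3972675/4096 ≈ 969.89136.


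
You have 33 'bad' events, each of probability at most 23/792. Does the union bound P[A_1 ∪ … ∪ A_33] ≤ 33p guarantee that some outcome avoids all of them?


Union bound: P[∪_{i=1}^{33} A_i] ≤ Σ_i P[A_i] ≤ 33·p = 33·(23/792) = 23/24.
Numerically: 23/24 ≈ 0.958.
Is 23/24 < 1? YES.
Since P[∪ A_i] ≤ 23/24 < 1, the complement has P[∩ A_i^c] ≥ 1 − 23/24 = 1/24 > 0, so some outcome avoids every A_i.

33·p = 23/24 ≈ 0.958; existence CERTIFIED by the union bound.


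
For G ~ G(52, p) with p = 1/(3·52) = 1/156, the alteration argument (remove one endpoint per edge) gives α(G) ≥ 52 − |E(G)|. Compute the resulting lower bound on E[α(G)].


E[|E(G)|] = C(52, 2)·p = 1326 · (1/156) = 17/2.
E[α(G)] ≥ n − E[|E(G)|] = 52 − 17/2 = 87/2.
Numerically: ≈ 43.50000.
(This is only a lower bound; the true E[α(G)] may be larger.)

E[α(G)] ≥ 87/2 ≈ 43.50000.


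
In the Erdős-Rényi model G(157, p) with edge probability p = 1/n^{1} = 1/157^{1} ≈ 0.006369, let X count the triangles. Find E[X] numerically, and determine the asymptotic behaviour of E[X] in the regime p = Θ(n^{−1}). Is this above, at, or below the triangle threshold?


Number of potential triangles: C(157, 3) = 632710.
Each occurs with probability p³ ≈ (0.006369)³ ≈ 2.584051e-07.
By linearity: E[X] = C(157, 3)·p³ ≈ 632710 · 2.584051e-07 ≈ 0.1635.
Here α = 1, so p = 1/n is exactly at the triangle threshold p ~ 1/n. Asymptotically E[X] → c³/6 = 1³/6 = 1/6 ≈ 0.1667, a bounded constant. In this regime the triangle count is asymptotically Poisson(c³/6).

E[X] ≈ 0.1635; in regime p = Θ(1/n^{1}) E[X] stays bounded (at the triangle threshold p ~ 1/n).


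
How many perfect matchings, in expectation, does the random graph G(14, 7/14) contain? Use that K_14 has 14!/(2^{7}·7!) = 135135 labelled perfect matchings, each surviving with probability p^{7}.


K_14 has 14!/(2^{7}·7!) = 135135 labelled perfect matchings.
For each such perfect matching H, let X_H = 1 if all 7 edges of H are present in G. Then P[X_H = 1] = p^{7} = (1/2)^{7} = 1/128.
By linearity of expectation: E[X] = Σ_H E[X_H] = 135135 · p^{7} = 135135 · 1/128 = 135135/128.
Numerically: E[X] ≈ 1055.74.

E[X] = 135135 · (1/2)^{7} = 135135/128 ≈ 1055.74.


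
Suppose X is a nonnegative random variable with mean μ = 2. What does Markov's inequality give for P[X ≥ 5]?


μ = E[X] = 2, a = 5.
Markov: P[X ≥ 5] ≤ μ/a = (2)/5 = 2/5.
Numerically: ≈ 0.400.
(Since a = 5 > μ = 2.000, the bound 2/5 is < 1 and informative.)

P[X ≥ 5] ≤ 2/5 ≈ 0.400.


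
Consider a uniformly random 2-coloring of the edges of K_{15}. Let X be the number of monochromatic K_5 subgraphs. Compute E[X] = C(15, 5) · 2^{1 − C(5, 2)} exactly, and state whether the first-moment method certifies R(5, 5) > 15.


E[X] = C(15, 5) · 2^{1 − 10} = 3003 · 2^{−9} = 3003/512.
As a reduced fraction: E[X] = 3003/512 ≈ 5.86523.
Is E[X] < 1? NO.
Since E[X] ≥ 1, the first-moment bound is inconclusive at n = 15; it does NOT by itself certify R(5, 5) > 15.

E[X] = 3003/512 ≈ 5.86523; E[X] ≥ 1; first-moment method inconclusive here.


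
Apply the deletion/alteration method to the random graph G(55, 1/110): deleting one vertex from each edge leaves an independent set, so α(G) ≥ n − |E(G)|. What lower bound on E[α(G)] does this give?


E[|E(G)|] = C(55, 2)·p = 1485 · (1/110) = 27/2.
E[α(G)] ≥ n − E[|E(G)|] = 55 − 27/2 = 83/2.
Numerically: ≈ 41.500.
(This is only a lower bound; the true E[α(G)] may be larger.)

E[α(G)] ≥ 83/2 ≈ 41.500.


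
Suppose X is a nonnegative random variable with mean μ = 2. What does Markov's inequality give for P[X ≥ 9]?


μ = E[X] = 2, a = 9.
Markov: P[X ≥ 9] ≤ μ/a = (2)/9 = 2/9.
Numerically: ≈ 0.222222.
(Since a = 9 > μ = 2.000000, the bound 2/9 is < 1 and informative.)

P[X ≥ 9] ≤ 2/9 ≈ 0.222222.


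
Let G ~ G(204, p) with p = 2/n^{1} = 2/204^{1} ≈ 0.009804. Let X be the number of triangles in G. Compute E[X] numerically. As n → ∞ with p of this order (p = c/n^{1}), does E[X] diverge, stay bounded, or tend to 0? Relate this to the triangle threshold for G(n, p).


Number of potential triangles: C(204, 3) = 1394204.
Each occurs with probability p³ ≈ (0.009804)³ ≈ 9.423223e-07.
By linearity: E[X] = C(204, 3)·p³ ≈ 1394204 · 9.423223e-07 ≈ 1.3138.
Here α = 1, so p = 2/n is exactly at the triangle threshold p ~ 1/n. Asymptotically E[X] → c³/6 = 2³/6 = 4/3 ≈ 1.3333, a bounded constant. In this regime the triangle count is asymptotically Poisson(c³/6).

E[X] ≈ 1.3138; in regime p = Θ(1/n^{1}) E[X] stays bounded (at the triangle threshold p ~ 1/n).


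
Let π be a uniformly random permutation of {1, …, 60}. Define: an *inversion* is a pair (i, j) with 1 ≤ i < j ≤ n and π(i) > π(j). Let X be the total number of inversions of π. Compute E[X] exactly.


Write X = Σ X_I over the C(60, 2) = 1770 pairs i < j, with X_I the indicator of one inversion.
There are 1770 indicators.
For each fixed pair i < j, the values π(i) and π(j) are two distinct elements of {1, …, 60} in uniformly random order; by symmetry P[π(i) > π(j)] = 1/2.
By linearity: E[X] = 1770 · (1/2) = C(60, 2) · (1/2) = 1770/2 = 885 ≈ 885.000000.

E[X] = 885 = 885.000000.


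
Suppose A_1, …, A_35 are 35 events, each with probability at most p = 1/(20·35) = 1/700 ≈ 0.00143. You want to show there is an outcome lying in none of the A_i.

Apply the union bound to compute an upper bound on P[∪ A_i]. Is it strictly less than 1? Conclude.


Union bound: P[∪_{i=1}^{35} A_i] ≤ Σ_i P[A_i] ≤ 35·p = 35·(1/700) = 1/20.
Numerically: 1/20 ≈ 0.05000.
Is 1/20 < 1? YES.
Since P[∪ A_i] ≤ 1/20 < 1, the complement has P[∩ A_i^c] ≥ 1 − 1/20 = 19/20 > 0, so some outcome avoids every A_i.

35·p = 1/20 ≈ 0.05000; existence CERTIFIED by the union bound.


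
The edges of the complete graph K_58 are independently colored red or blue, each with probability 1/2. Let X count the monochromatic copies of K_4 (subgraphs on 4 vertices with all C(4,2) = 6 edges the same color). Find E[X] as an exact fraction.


Let X = Σ_S X_S over the C(58, 4) = 424270 subsets S of size 4, where X_S = 1 if the K_4 on S is monochromatic.
For a fixed S, the K_4 on S has C(4, 2) = 6 edges. P[all 6 edges red] = (1/2)^6, and likewise for blue, so P[monochromatic] = 2·(1/2)^6 = 2^{1 − 6} = 1/32.
By linearity of expectation: E[X] = C(58, 4) · 2^{1 − 6} = 424270 · 1/32 = 212135/16.
Numerically: E[X] ≈ 13258.4375.

E[X] = C(58,4)·2^(1−C(4,2)) = 212135/16 ≈ 13258.4375.


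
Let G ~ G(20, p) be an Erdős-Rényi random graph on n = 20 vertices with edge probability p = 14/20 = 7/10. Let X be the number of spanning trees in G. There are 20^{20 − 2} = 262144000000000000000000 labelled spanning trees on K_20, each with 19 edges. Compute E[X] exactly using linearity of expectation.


K_20 has 20^{20 − 2} = 262144000000000000000000 labelled spanning trees.
For each such spanning tree H, let X_H = 1 if all 19 edges of H are present in G. Then P[X_H = 1] = p^{19} = (7/10)^{19} = 11398895185373143/10000000000000000000.
Summing the indicators: E[X] = Σ_H E[X_H] = 262144000000000000000000 · p^{19} = 262144000000000000000000 · 11398895185373143/10000000000000000000 = 1494075989737228599296/5.
Numerically: E[X] ≈ 2.9882e+20.

E[X] = 262144000000000000000000 · (7/10)^{19} = 1494075989737228599296/5 ≈ 2.9882e+20.


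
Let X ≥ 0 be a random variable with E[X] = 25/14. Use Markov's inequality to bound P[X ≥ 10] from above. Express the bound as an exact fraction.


μ = E[X] = 25/14, a = 10.
Markov: P[X ≥ 10] ≤ μ/a = (25/14)/10 = 5/28.
Numerically: ≈ 0.1786.
(Since a = 10 > μ = 1.7857, the bound 5/28 is < 1 and informative.)

P[X ≥ 10] ≤ 5/28 ≈ 0.1786.


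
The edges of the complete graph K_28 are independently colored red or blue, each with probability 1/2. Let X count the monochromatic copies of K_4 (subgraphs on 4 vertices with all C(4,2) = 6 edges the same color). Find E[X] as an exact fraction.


Let X = Σ_S X_S over the C(28, 4) = 20475 subsets S of size 4, where X_S = 1 if the K_4 on S is monochromatic.
For a fixed S, the K_4 on S has C(4, 2) = 6 edges. P[all 6 edges red] = (1/2)^6, and likewise for blue, so P[monochromatic] = 2·(1/2)^6 = 2^{1 − 6} = 1/32.
By linearity: E[X] = C(28, 4) · 2^{1 − 6} = 20475 · 1/32 = 20475/32.
Numerically: E[X] ≈ 639.8438.

E[X] = C(28,4)·2^(1−C(4,2)) = 20475/32 ≈ 639.8438.


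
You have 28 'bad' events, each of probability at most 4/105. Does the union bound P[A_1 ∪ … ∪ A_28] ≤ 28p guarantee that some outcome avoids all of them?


Union bound: P[∪_{i=1}^{28} A_i] ≤ Σ_i P[A_i] ≤ 28·p = 28·(4/105) = 16/15.
Numerically: 16/15 ≈ 1.0666667.
Is 16/15 < 1? NO.
Since the bound 16/15 is ≥ 1, the union bound is uninformative here; it does NOT by itself certify existence.

28·p = 16/15 ≈ 1.0666667; existence NOT certified by the union bound.


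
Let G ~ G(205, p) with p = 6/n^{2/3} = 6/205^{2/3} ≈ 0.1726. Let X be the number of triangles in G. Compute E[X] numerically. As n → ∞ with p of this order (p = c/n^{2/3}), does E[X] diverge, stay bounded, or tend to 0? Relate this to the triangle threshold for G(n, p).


Number of potential triangles: C(205, 3) = 1414910.
Each occurs with probability p³ ≈ (0.1726)³ ≈ 5.139798e-03.
By linearity: E[X] = C(205, 3)·p³ ≈ 1414910 · 5.139798e-03 ≈ 7272.3512.
Since α = 2/3 < 1, p = c/n^{2/3} ≫ 1/n is above the triangle threshold p ~ 1/n. Asymptotically E[X] ~ (c³/6)·n^{3(1−α)} = (6³/6)·n^{1} → ∞; triangles are abundant w.h.p.

E[X] ≈ 7272.3512; in regime p = Θ(1/n^{2/3}) E[X] diverges (above the triangle threshold p ~ 1/n).


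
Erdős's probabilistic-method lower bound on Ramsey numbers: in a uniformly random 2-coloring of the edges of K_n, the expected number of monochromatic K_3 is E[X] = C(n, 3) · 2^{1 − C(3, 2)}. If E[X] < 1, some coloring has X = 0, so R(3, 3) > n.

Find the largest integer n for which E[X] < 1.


We need C(n, 3) · 2^{1 − 3} < 1, i.e. C(n, 3) < 2^{3 − 1} = 4.
Check values of n near the boundary:
  n = 3: C(3, 3) = 1; 1 < 4? YES
  n = 4: C(4, 3) = 4; 4 < 4? NO
  n = 5: C(5, 3) = 10; 10 < 4? NO
The largest n with C(n, 3) < 4 is n = 3 (where E[X] = 1/4 ≈ 0.2500). Hence R(3, 3) > 3, i.e. R(3, 3) ≥ 4.

Largest n = 3; hence R(3, 3) > 3.


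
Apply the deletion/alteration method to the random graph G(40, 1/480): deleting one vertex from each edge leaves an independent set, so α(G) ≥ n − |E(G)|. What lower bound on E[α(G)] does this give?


E[|E(G)|] = C(40, 2)·p = 780 · (1/480) = 13/8.
E[α(G)] ≥ n − E[|E(G)|] = 40 − 13/8 = 307/8.
Numerically: ≈ 38.375.
(This is only a lower bound; the true E[α(G)] may be larger.)

E[α(G)] ≥ 307/8 ≈ 38.375.


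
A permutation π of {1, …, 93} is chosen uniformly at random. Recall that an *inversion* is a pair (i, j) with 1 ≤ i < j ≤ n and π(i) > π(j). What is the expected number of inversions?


Write X = Σ X_I over the C(93, 2) = 4278 pairs i < j, with X_I the indicator of one inversion.
There are 4278 indicators.
For each fixed pair i < j, the values π(i) and π(j) are two distinct elements of {1, …, 93} in uniformly random order; by symmetry P[π(i) > π(j)] = 1/2.
By linearity: E[X] = 4278 · (1/2) = C(93, 2) · (1/2) = 4278/2 = 2139 ≈ 2139.000.

E[X] = 2139 = 2139.000.


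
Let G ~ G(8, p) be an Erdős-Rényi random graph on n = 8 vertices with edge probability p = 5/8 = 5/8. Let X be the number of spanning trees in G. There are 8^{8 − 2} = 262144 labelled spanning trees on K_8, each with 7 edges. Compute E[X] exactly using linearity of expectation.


K_8 has 8^{8 − 2} = 262144 labelled spanning trees.
For each such spanning tree H, let X_H = 1 if all 7 edges of H are present in G. Then P[X_H = 1] = p^{7} = (5/8)^{7} = 78125/2097152.
By linearity: E[X] = Σ_H E[X_H] = 262144 · p^{7} = 262144 · 78125/2097152 = 78125/8.
Numerically: E[X] ≈ 9765.6.

E[X] = 262144 · (5/8)^{7} = 78125/8 ≈ 9765.6.


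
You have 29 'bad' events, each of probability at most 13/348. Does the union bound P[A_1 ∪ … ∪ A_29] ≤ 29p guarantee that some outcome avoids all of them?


Union bound: P[∪_{i=1}^{29} A_i] ≤ Σ_i P[A_i] ≤ 29·p = 29·(13/348) = 13/12.
Numerically: 13/12 ≈ 1.0833333.
Is 13/12 < 1? NO.
Since the bound 13/12 is ≥ 1, the union bound is uninformative here; it does NOT by itself certify existence.

29·p = 13/12 ≈ 1.0833333; existence NOT certified by the union bound.


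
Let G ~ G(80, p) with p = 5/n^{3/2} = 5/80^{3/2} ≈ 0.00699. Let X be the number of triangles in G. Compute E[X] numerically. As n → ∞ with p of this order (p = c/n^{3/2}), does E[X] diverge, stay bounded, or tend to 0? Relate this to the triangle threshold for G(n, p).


Number of potential triangles: C(80, 3) = 82160.
Each occurs with probability p³ ≈ (0.00699)³ ≈ 3.41197e-07.
By linearity: E[X] = C(80, 3)·p³ ≈ 82160 · 3.41197e-07 ≈ 0.028.
Since α = 3/2 > 1, p = c/n^{3/2} = o(1/n) is below the triangle threshold p ~ 1/n. Asymptotically E[X] ~ (c³/6)·n^{3(1−α)} = (5³/6)·n^{-1.5} → 0, so by Markov's inequality G has no triangles w.h.p.

E[X] ≈ 0.028; in regime p = Θ(1/n^{3/2}) E[X] tends to 0 (below the triangle threshold p ~ 1/n).


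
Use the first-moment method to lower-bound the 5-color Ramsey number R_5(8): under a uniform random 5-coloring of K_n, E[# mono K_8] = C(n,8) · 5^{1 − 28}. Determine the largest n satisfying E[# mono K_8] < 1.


We need C(n, 8) · 5^{1 − 28} < 1, i.e. C(n, 8) < 5^{28 − 1} = 7450580596923828125.
Check values of n near the boundary:
  n = 859: C(859, 8) = 7115855595170747139; 7115855595170747139 < 7450580596923828125? YES
  n = 860: C(860, 8) = 7182671140665308145; 7182671140665308145 < 7450580596923828125? YES
  n = 861: C(861, 8) = 7250034996615275865; 7250034996615275865 < 7450580596923828125? YES
  n = 862: C(862, 8) = 7317951015318931845; 7317951015318931845 < 7450580596923828125? YES
  n = 863: C(863, 8) = 7386423071602617757; 7386423071602617757 < 7450580596923828125? YES
  n = 864: C(864, 8) = 7455455062926006708; 7455455062926006708 < 7450580596923828125? NO
The largest n with C(n, 8) < 7450580596923828125 is n = 863 (where E[X] = 7386423071602617757/7450580596923828125 ≈ 0.991). Hence R_5(8) > 863, i.e. R_5(8) ≥ 864.

Largest n = 863; hence R_5(8) > 863.


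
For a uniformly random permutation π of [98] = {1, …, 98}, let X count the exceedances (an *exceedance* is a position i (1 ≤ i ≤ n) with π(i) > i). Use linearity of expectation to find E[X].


Write X = Σ_{i=1}^{98} X_i, where X_i = 1_{π(i) > i}.
For each fixed i, π(i) is uniform over {1, …, 98} (marginal of a uniform permutation), so P[π(i) > i] = (n − i)/n. Summing: Σ_{i=1}^{98} (n − i)/n = (0 + 1 + … + 97)/98 = 98(98 − 1)/(2·98) = (98 − 1)/2.
Hence E[X] = Σ_{i=1}^{98} (98 − i)/98 = 97/2 ≈ 48.500000.

E[X] = 97/2 = 48.500000.


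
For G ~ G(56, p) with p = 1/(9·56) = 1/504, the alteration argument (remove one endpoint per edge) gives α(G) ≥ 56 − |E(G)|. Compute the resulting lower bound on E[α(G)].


E[|E(G)|] = C(56, 2)·p = 1540 · (1/504) = 55/18.
E[α(G)] ≥ n − E[|E(G)|] = 56 − 55/18 = 953/18.
Numerically: ≈ 52.94444.
(This is only a lower bound; the true E[α(G)] may be larger.)

E[α(G)] ≥ 953/18 ≈ 52.94444.


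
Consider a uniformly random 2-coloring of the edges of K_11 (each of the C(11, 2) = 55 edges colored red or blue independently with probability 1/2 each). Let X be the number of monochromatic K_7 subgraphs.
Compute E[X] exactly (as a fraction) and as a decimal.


Let X = Σ_S X_S over the C(11, 7) = 330 subsets S of size 7, where X_S = 1 if the K_7 on S is monochromatic.
For a fixed S, the K_7 on S has C(7, 2) = 21 edges. P[all 21 edges red] = (1/2)^21, and likewise for blue, so P[monochromatic] = 2·(1/2)^21 = 2^{1 − 21} = 1/1048576.
By linearity of expectation: E[X] = C(11, 7) · 2^{1 − 21} = 330 · 1/1048576 = 165/524288.
Numerically: E[X] ≈ 0.000315.

E[X] = C(11,7)·2^(1−C(7,2)) = 165/524288 ≈ 0.000315.


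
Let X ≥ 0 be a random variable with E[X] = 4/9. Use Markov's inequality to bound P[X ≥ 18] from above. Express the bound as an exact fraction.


μ = E[X] = 4/9, a = 18.
Markov: P[X ≥ 18] ≤ μ/a = (4/9)/18 = 2/81.
Numerically: ≈ 0.02469.
(Since a = 18 > μ = 0.44444, the bound 2/81 is < 1 and informative.)

P[X ≥ 18] ≤ 2/81 ≈ 0.02469.


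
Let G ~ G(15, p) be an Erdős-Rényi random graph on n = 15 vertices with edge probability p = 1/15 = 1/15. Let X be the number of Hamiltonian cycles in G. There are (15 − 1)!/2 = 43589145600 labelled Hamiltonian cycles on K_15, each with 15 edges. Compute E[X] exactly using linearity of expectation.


K_15 has (15 − 1)!/2 = 43589145600 labelled Hamiltonian cycles.
For each such Hamiltonian cycle H, let X_H = 1 if all 15 edges of H are present in G. Then P[X_H = 1] = p^{15} = (1/15)^{15} = 1/437893890380859375.
By linearity of expectation: E[X] = Σ_H E[X_H] = 43589145600 · p^{15} = 43589145600 · 1/437893890380859375 = 7175168/72081298828125.
Numerically: E[X] ≈ 9.9543e-08.

E[X] = 43589145600 · (1/15)^{15} = 7175168/72081298828125 ≈ 9.9543e-08.


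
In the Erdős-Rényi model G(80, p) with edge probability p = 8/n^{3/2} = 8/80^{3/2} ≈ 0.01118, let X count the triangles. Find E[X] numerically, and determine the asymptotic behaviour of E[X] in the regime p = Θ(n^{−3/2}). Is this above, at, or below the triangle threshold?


Number of potential triangles: C(80, 3) = 82160.
Each occurs with probability p³ ≈ (0.01118)³ ≈ 1.3975425e-06.
By linearity: E[X] = C(80, 3)·p³ ≈ 82160 · 1.3975425e-06 ≈ 0.11482.
Since α = 3/2 > 1, p = c/n^{3/2} = o(1/n) is below the triangle threshold p ~ 1/n. Asymptotically E[X] ~ (c³/6)·n^{3(1−α)} = (8³/6)·n^{-1.5} → 0, so by Markov's inequality G has no triangles w.h.p.

E[X] ≈ 0.11482; in regime p = Θ(1/n^{3/2}) E[X] tends to 0 (below the triangle threshold p ~ 1/n).


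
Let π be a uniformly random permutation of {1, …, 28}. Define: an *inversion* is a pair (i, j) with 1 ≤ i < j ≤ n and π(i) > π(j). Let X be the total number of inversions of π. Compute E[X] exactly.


Write X = Σ X_I over the C(28, 2) = 378 pairs i < j, with X_I the indicator of one inversion.
There are 378 indicators.
For each fixed pair i < j, the values π(i) and π(j) are two distinct elements of {1, …, 28} in uniformly random order; by symmetry P[π(i) > π(j)] = 1/2.
By linearity: E[X] = 378 · (1/2) = C(28, 2) · (1/2) = 378/2 = 189 ≈ 189.00000.

E[X] = 189 = 189.00000.


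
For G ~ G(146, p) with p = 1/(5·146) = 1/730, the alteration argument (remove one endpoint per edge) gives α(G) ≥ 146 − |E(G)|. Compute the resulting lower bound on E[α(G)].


E[|E(G)|] = C(146, 2)·p = 10585 · (1/730) = 29/2.
E[α(G)] ≥ n − E[|E(G)|] = 146 − 29/2 = 263/2.
Numerically: ≈ 131.5000.
(This is only a lower bound; the true E[α(G)] may be larger.)

E[α(G)] ≥ 263/2 ≈ 131.5000.


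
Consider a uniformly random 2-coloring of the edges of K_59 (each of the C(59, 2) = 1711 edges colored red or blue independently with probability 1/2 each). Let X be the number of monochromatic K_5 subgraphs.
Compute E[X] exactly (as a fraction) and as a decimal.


Let X = Σ_S X_S over the C(59, 5) = 5006386 subsets S of size 5, where X_S = 1 if the K_5 on S is monochromatic.
For a fixed S, the K_5 on S has C(5, 2) = 10 edges. P[all 10 edges red] = (1/2)^10, and likewise for blue, so P[monochromatic] = 2·(1/2)^10 = 2^{1 − 10} = 1/512.
By linearity of expectation: E[X] = C(59, 5) · 2^{1 − 10} = 5006386 · 1/512 = 2503193/256.
Numerically: E[X] ≈ 9778.0977.

E[X] = C(59,5)·2^(1−C(5,2)) = 2503193/256 ≈ 9778.0977.


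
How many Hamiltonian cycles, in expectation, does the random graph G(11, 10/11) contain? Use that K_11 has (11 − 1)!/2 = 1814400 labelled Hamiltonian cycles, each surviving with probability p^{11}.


K_11 has (11 − 1)!/2 = 1814400 labelled Hamiltonian cycles.
For each such Hamiltonian cycle H, let X_H = 1 if all 11 edges of H are present in G. Then P[X_H = 1] = p^{11} = (10/11)^{11} = 100000000000/285311670611.
By linearity: E[X] = Σ_H E[X_H] = 1814400 · p^{11} = 1814400 · 100000000000/285311670611 = 181440000000000000/285311670611.
Numerically: E[X] ≈ 6.3594e+05.

E[X] = 1814400 · (10/11)^{11} = 181440000000000000/285311670611 ≈ 6.3594e+05.


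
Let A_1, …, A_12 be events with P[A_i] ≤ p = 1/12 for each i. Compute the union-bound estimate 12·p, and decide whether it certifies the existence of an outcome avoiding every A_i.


Union bound: P[∪_{i=1}^{12} A_i] ≤ Σ_i P[A_i] ≤ 12·p = 12·(1/12) = 1.
Numerically: 1 ≈ 1.0000000.
Is 1 < 1? NO.
Since the bound 1 is ≥ 1, the union bound is uninformative here; it does NOT by itself certify existence.

12·p = 1 ≈ 1.0000000; existence NOT certified by the union bound.


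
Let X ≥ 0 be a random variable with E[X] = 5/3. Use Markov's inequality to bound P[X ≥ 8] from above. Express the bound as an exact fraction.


μ = E[X] = 5/3, a = 8.
Markov: P[X ≥ 8] ≤ μ/a = (5/3)/8 = 5/24.
Numerically: ≈ 0.208333.
(Since a = 8 > μ = 1.666667, the bound 5/24 is < 1 and informative.)

P[X ≥ 8] ≤ 5/24 ≈ 0.208333.
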